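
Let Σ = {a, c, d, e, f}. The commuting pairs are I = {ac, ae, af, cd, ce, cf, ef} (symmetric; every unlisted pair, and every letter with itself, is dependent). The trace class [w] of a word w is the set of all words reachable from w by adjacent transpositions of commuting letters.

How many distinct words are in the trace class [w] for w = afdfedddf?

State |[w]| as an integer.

0(a) covers ∅
1(f) covers ∅
2(d) covers 0:a, 1:f
3(f) covers 2:d
4(e) covers 2:d
5(d) covers 3:f, 4:e
6(d) covers 5:d
7(d) covers 6:d
8(f) covers 7:d
floor of heap: 0:a, 1:f
completions by unplaced set U, small U first (add the entries for U minus each lowest piece of U):
  |U|=1: {8}:1
  |U|=2: {7,8}:1
  |U|=3: {6,7,8}:1
  |U|=4: {5,6,7,8}:1
  |U|=5: {3,5,6,7,8}:1  {4,5,6,7,8}:1
  |U|=6: {3,4,5,6,7,8}:2
  |U|=7: {2,3,4,5,6,7,8}:2
  start at 0(a): 2
  start at 1(f): 2
sum over floor = 4

4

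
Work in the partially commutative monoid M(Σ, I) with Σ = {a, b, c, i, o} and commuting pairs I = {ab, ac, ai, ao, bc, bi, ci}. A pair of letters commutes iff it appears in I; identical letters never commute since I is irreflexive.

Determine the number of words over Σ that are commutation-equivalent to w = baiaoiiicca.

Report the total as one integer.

3300

drop 0:b onto floor
drop 1:a onto floor
drop 2:i onto floor
drop 3:a onto {1:a}
drop 4:o onto {0:b, 2:i}
drop 5:i onto {4:o}
drop 6:i onto {5:i}
drop 7:i onto {6:i}
drop 8:c onto {4:o}
drop 9:c onto {8:c}
drop 10:a onto {3:a}
ground layer = {0:b, 1:a, 2:i}
drop-orders for the pieces not yet dropped (sum over which currently-grounded one goes next):
  1 to go: {7} 1  {9} 1  {10} 1
  2 to go: {3,10} 1  {6,7} 1  {7,9} 2  {7,10} 2  {8,9} 1  {9,10} 2
  3 to go: {1,3,10} 1  {3,7,10} 3  {3,9,10} 3  {5,6,7} 1  {6,7,9} 3  {6,7,10} 3  {7,8,9} 3  {7,9,10} 6  {8,9,10} 3
  4 to go: {1,3,7,10} 4  {1,3,9,10} 4  {3,6,7,10} 6  {3,7,9,10} 12  {3,8,9,10} 6  {5,6,7,9} 4  {5,6,7,10} 4  {6,7,8,9} 6  {6,7,9,10} 12  {7,8,9,10} 12
  5 to go: {1,3,6,7,10} 10  {1,3,7,9,10} 20  {1,3,8,9,10} 10  {3,5,6,7,10} 10  {3,6,7,9,10} 30  {3,7,8,9,10} 30  {5,6,7,8,9} 10  {5,6,7,9,10} 20  {6,7,8,9,10} 30
  6 to go: {1,3,5,6,7,10} 20  {1,3,6,7,9,10} 60  {1,3,7,8,9,10} 60  {3,5,6,7,9,10} 60  {3,6,7,8,9,10} 90  {4,5,6,7,8,9} 10  {5,6,7,8,9,10} 60
  7 to go: {0,4,5,6,7,8,9} 10  {1,3,5,6,7,9,10} 140  {1,3,6,7,8,9,10} 210  {2,4,5,6,7,8,9} 10  {3,5,6,7,8,9,10} 210  {4,5,6,7,8,9,10} 70
  8 to go: {0,2,4,5,6,7,8,9} 20  {0,4,5,6,7,8,9,10} 80  {1,3,5,6,7,8,9,10} 560  {2,4,5,6,7,8,9,10} 80  {3,4,5,6,7,8,9,10} 280
  9 to go: {0,2,4,5,6,7,8,9,10} 180  {0,3,4,5,6,7,8,9,10} 360  {1,3,4,5,6,7,8,9,10} 840  {2,3,4,5,6,7,8,9,10} 360
  if 0:b drops first: 1200 orders
  if 1:a drops first: 900 orders
  if 2:i drops first: 1200 orders
heap linearizations: 3300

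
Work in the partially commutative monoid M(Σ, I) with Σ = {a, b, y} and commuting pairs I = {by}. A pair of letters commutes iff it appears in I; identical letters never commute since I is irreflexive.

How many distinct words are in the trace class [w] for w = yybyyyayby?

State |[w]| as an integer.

#0=y has no predecessor
#1=y depends on [0:y]
#2=b has no predecessor
#3=y depends on [1:y]
#4=y depends on [3:y]
#5=y depends on [4:y]
#6=a depends on [2:b, 5:y]
#7=y depends on [6:a]
#8=b depends on [6:a]
#9=y depends on [7:y]
sources: [0:y, 2:b]
N(rest) = Σ N(rest − s) over sources s of rest; N(one piece) = 1:
  size 1 → [8]=1  [9]=1
  size 2 → [7,9]=1  [8,9]=2
  size 3 → [7,8,9]=3
  size 4 → [6,7,8,9]=3
  size 5 → [2,6,7,8,9]=3  [5,6,7,8,9]=3
  size 6 → [2,5,6,7,8,9]=6  [4,5,6,7,8,9]=3
  size 7 → [2,4,5,6,7,8,9]=9  [3,4,5,6,7,8,9]=3
  size 8 → [1,3,4,5,6,7,8,9]=3  [2,3,4,5,6,7,8,9]=12
  first=0(y) contributes 15
  first=2(b) contributes 3
|[w]| = 18

18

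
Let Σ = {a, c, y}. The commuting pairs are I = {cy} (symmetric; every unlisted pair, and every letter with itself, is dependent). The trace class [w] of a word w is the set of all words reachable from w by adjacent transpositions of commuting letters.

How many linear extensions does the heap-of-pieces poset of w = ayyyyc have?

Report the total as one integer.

#0=a has no predecessor
#1=y depends on [0:a]
#2=y depends on [1:y]
#3=y depends on [2:y]
#4=y depends on [3:y]
#5=c depends on [0:a]
sources: [0:a]
N(rest) = Σ N(rest − s) over sources s of rest; N(one piece) = 1:
  size 1 → [4]=1  [5]=1
  size 2 → [3,4]=1  [4,5]=2
  size 3 → [2,3,4]=1  [3,4,5]=3
  size 4 → [1,2,3,4]=1  [2,3,4,5]=4
  first=0(a) contributes 5

5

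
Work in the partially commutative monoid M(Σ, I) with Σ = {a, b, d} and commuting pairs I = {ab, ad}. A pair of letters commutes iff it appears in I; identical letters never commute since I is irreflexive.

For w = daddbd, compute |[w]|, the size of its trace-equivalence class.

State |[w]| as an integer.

#0=d has no predecessor
#1=a has no predecessor
#2=d depends on [0:d]
#3=d depends on [2:d]
#4=b depends on [3:d]
#5=d depends on [4:b]
sources: [0:d, 1:a]
N(rest) = Σ N(rest − s) over sources s of rest; N(one piece) = 1:
  size 1 → [1]=1  [5]=1
  size 2 → [1,5]=2  [4,5]=1
  size 3 → [1,4,5]=3  [3,4,5]=1
  size 4 → [1,3,4,5]=4  [2,3,4,5]=1
  first=0(d) contributes 5
  first=1(a) contributes 1
|[w]| = 6

6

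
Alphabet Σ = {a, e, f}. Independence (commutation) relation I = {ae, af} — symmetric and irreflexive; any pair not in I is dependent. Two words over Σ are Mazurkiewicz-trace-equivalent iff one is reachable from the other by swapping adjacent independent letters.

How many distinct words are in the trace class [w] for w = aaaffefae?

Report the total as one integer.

0(a) covers ∅
1(a) covers 0:a
2(a) covers 1:a
3(f) covers ∅
4(f) covers 3:f
5(e) covers 4:f
6(f) covers 5:e
7(a) covers 2:a
8(e) covers 6:f
floor of heap: 0:a, 3:f
completions by unplaced set U, small U first (add the entries for U minus each lowest piece of U):
  |U|=1: {7}:1  {8}:1
  |U|=2: {2,7}:1  {6,8}:1  {7,8}:2
  |U|=3: {1,2,7}:1  {2,7,8}:3  {5,6,8}:1  {6,7,8}:3
  |U|=4: {0,1,2,7}:1  {1,2,7,8}:4  {2,6,7,8}:6  {4,5,6,8}:1  {5,6,7,8}:4
  |U|=5: {0,1,2,7,8}:5  {1,2,6,7,8}:10  {2,5,6,7,8}:10  {3,4,5,6,8}:1  {4,5,6,7,8}:5
  |U|=6: {0,1,2,6,7,8}:15  {1,2,5,6,7,8}:20  {2,4,5,6,7,8}:15  {3,4,5,6,7,8}:6
  |U|=7: {0,1,2,5,6,7,8}:35  {1,2,4,5,6,7,8}:35  {2,3,4,5,6,7,8}:21
  start at 0(a): 56
  start at 3(f): 70
sum over floor = 126

126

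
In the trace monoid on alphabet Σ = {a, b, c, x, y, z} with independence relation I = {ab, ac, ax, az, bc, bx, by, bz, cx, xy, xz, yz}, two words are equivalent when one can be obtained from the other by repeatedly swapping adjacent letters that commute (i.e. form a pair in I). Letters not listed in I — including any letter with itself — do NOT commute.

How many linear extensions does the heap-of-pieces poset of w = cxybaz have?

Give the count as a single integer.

90

#0=c has no predecessor
#1=x has no predecessor
#2=y depends on [0:c]
#3=b has no predecessor
#4=a depends on [2:y]
#5=z depends on [0:c]
sources: [0:c, 1:x, 3:b]
N(rest) = Σ N(rest − s) over sources s of rest; N(one piece) = 1:
  size 1 → [1]=1  [3]=1  [4]=1  [5]=1
  size 2 → [1,3]=2  [1,4]=2  [1,5]=2  [2,4]=1  [3,4]=2  [3,5]=2  [4,5]=2
  size 3 → [1,2,4]=3  [1,3,4]=6  [1,3,5]=6  [1,4,5]=6  [2,3,4]=3  [2,4,5]=3  [3,4,5]=6
  size 4 → [0,2,4,5]=3  [1,2,3,4]=12  [1,2,4,5]=12  [1,3,4,5]=24  [2,3,4,5]=12
  first=0(c) contributes 60
  first=1(x) contributes 15
  first=3(b) contributes 15
|[w]| = 90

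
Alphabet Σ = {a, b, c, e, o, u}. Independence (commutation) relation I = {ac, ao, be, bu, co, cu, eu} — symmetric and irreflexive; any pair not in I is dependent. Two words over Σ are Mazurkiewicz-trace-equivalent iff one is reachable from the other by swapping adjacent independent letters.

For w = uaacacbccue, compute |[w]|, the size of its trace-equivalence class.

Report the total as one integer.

81

0(u) covers ∅
1(a) covers 0:u
2(a) covers 1:a
3(c) covers ∅
4(a) covers 2:a
5(c) covers 3:c
6(b) covers 4:a, 5:c
7(c) covers 6:b
8(c) covers 7:c
9(u) covers 4:a
10(e) covers 8:c
floor of heap: 0:u, 3:c
completions by unplaced set U, small U first (add the entries for U minus each lowest piece of U):
  |U|=1: {9}:1  {10}:1
  |U|=2: {8,10}:1  {9,10}:2
  |U|=3: {7,8,10}:1  {8,9,10}:3
  |U|=4: {6,7,8,10}:1  {7,8,9,10}:4
  |U|=5: {5,6,7,8,10}:1  {6,7,8,9,10}:5
  |U|=6: {3,5,6,7,8,10}:1  {4,6,7,8,9,10}:5  {5,6,7,8,9,10}:6
  |U|=7: {2,4,6,7,8,9,10}:5  {3,5,6,7,8,9,10}:7  {4,5,6,7,8,9,10}:11
  |U|=8: {1,2,4,6,7,8,9,10}:5  {2,4,5,6,7,8,9,10}:16  {3,4,5,6,7,8,9,10}:18
  |U|=9: {0,1,2,4,6,7,8,9,10}:5  {1,2,4,5,6,7,8,9,10}:21  {2,3,4,5,6,7,8,9,10}:34
  start at 0(u): 55
  start at 3(c): 26
sum over floor = 81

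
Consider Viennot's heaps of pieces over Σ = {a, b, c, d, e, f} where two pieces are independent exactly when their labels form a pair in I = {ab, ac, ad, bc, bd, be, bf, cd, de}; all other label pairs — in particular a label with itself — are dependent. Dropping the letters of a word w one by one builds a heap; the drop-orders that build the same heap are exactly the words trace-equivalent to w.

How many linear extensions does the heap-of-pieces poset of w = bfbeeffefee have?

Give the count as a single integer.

drop 0:b onto floor
drop 1:f onto floor
drop 2:b onto {0:b}
drop 3:e onto {1:f}
drop 4:e onto {3:e}
drop 5:f onto {4:e}
drop 6:f onto {5:f}
drop 7:e onto {6:f}
drop 8:f onto {7:e}
drop 9:e onto {8:f}
drop 10:e onto {9:e}
ground layer = {0:b, 1:f}
drop-orders for the pieces not yet dropped (sum over which currently-grounded one goes next):
  1 to go: {2} 1  {10} 1
  2 to go: {0,2} 1  {2,10} 2  {9,10} 1
  3 to go: {0,2,10} 3  {2,9,10} 3  {8,9,10} 1
  4 to go: {0,2,9,10} 6  {2,8,9,10} 4  {7,8,9,10} 1
  5 to go: {0,2,8,9,10} 10  {2,7,8,9,10} 5  {6,7,8,9,10} 1
  6 to go: {0,2,7,8,9,10} 15  {2,6,7,8,9,10} 6  {5,6,7,8,9,10} 1
  7 to go: {0,2,6,7,8,9,10} 21  {2,5,6,7,8,9,10} 7  {4,5,6,7,8,9,10} 1
  8 to go: {0,2,5,6,7,8,9,10} 28  {2,4,5,6,7,8,9,10} 8  {3,4,5,6,7,8,9,10} 1
  9 to go: {0,2,4,5,6,7,8,9,10} 36  {1,3,4,5,6,7,8,9,10} 1  {2,3,4,5,6,7,8,9,10} 9
  if 0:b drops first: 10 orders
  if 1:f drops first: 45 orders
heap linearizations: 55

55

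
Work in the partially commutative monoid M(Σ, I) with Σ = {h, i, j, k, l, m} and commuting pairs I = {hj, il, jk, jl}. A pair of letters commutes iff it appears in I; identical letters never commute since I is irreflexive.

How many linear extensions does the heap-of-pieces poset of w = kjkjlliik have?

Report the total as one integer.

0(k) covers ∅
1(j) covers ∅
2(k) covers 0:k
3(j) covers 1:j
4(l) covers 2:k
5(l) covers 4:l
6(i) covers 2:k, 3:j
7(i) covers 6:i
8(k) covers 5:l, 7:i
floor of heap: 0:k, 1:j
completions by unplaced set U, small U first (add the entries for U minus each lowest piece of U):
  |U|=1: {8}:1
  |U|=2: {5,8}:1  {7,8}:1
  |U|=3: {4,5,8}:1  {5,7,8}:2  {6,7,8}:1
  |U|=4: {3,6,7,8}:1  {4,5,7,8}:3  {5,6,7,8}:3
  |U|=5: {1,3,6,7,8}:1  {3,5,6,7,8}:4  {4,5,6,7,8}:6
  |U|=6: {1,3,5,6,7,8}:5  {2,4,5,6,7,8}:6  {3,4,5,6,7,8}:10
  |U|=7: {0,2,4,5,6,7,8}:6  {1,3,4,5,6,7,8}:15  {2,3,4,5,6,7,8}:16
  start at 0(k): 31
  start at 1(j): 22
sum over floor = 53

53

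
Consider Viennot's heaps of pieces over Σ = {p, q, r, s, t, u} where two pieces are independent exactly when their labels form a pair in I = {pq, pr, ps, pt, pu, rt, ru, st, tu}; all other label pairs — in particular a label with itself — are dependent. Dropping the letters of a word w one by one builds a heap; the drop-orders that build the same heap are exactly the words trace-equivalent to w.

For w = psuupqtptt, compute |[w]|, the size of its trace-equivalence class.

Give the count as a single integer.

0(p) covers ∅
1(s) covers ∅
2(u) covers 1:s
3(u) covers 2:u
4(p) covers 0:p
5(q) covers 3:u
6(t) covers 5:q
7(p) covers 4:p
8(t) covers 6:t
9(t) covers 8:t
floor of heap: 0:p, 1:s
completions by unplaced set U, small U first (add the entries for U minus each lowest piece of U):
  |U|=1: {7}:1  {9}:1
  |U|=2: {4,7}:1  {7,9}:2  {8,9}:1
  |U|=3: {0,4,7}:1  {4,7,9}:3  {6,8,9}:1  {7,8,9}:3
  |U|=4: {0,4,7,9}:4  {4,7,8,9}:6  {5,6,8,9}:1  {6,7,8,9}:4
  |U|=5: {0,4,7,8,9}:10  {3,5,6,8,9}:1  {4,6,7,8,9}:10  {5,6,7,8,9}:5
  |U|=6: {0,4,6,7,8,9}:20  {2,3,5,6,8,9}:1  {3,5,6,7,8,9}:6  {4,5,6,7,8,9}:15
  |U|=7: {0,4,5,6,7,8,9}:35  {1,2,3,5,6,8,9}:1  {2,3,5,6,7,8,9}:7  {3,4,5,6,7,8,9}:21
  |U|=8: {0,3,4,5,6,7,8,9}:56  {1,2,3,5,6,7,8,9}:8  {2,3,4,5,6,7,8,9}:28
  start at 0(p): 36
  start at 1(s): 84
sum over floor = 120

120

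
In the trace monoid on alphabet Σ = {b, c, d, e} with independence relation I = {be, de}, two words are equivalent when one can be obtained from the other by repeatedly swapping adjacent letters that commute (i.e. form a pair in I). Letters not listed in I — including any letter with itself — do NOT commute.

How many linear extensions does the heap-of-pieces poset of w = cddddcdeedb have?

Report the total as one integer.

10

#0=c has no predecessor
#1=d depends on [0:c]
#2=d depends on [1:d]
#3=d depends on [2:d]
#4=d depends on [3:d]
#5=c depends on [4:d]
#6=d depends on [5:c]
#7=e depends on [5:c]
#8=e depends on [7:e]
#9=d depends on [6:d]
#10=b depends on [9:d]
sources: [0:c]
N(rest) = Σ N(rest − s) over sources s of rest; N(one piece) = 1:
  size 1 → [8]=1  [10]=1
  size 2 → [7,8]=1  [8,10]=2  [9,10]=1
  size 3 → [6,9,10]=1  [7,8,10]=3  [8,9,10]=3
  size 4 → [6,8,9,10]=4  [7,8,9,10]=6
  size 5 → [6,7,8,9,10]=10
  size 6 → [5,6,7,8,9,10]=10
  size 7 → [4,5,6,7,8,9,10]=10
  size 8 → [3,4,5,6,7,8,9,10]=10
  size 9 → [2,3,4,5,6,7,8,9,10]=10
  first=0(c) contributes 10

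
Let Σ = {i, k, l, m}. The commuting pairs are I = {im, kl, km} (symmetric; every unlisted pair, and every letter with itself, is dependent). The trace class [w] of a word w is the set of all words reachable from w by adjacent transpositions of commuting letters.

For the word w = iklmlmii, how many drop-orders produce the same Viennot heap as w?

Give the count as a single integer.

drop 0:i onto floor
drop 1:k onto {0:i}
drop 2:l onto {0:i}
drop 3:m onto {2:l}
drop 4:l onto {3:m}
drop 5:m onto {4:l}
drop 6:i onto {1:k, 4:l}
drop 7:i onto {6:i}
ground layer = {0:i}
drop-orders for the pieces not yet dropped (sum over which currently-grounded one goes next):
  1 to go: {5} 1  {7} 1
  2 to go: {5,7} 2  {6,7} 1
  3 to go: {1,6,7} 1  {5,6,7} 3
  4 to go: {1,5,6,7} 4  {4,5,6,7} 3
  5 to go: {1,4,5,6,7} 7  {3,4,5,6,7} 3
  6 to go: {1,3,4,5,6,7} 10  {2,3,4,5,6,7} 3
  if 0:i drops first: 13 orders

13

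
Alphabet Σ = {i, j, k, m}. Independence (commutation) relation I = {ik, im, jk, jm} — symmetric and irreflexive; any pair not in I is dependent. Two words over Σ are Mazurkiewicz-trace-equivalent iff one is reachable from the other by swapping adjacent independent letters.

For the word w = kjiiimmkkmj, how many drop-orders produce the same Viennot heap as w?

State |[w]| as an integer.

drop 0:k onto floor
drop 1:j onto floor
drop 2:i onto {1:j}
drop 3:i onto {2:i}
drop 4:i onto {3:i}
drop 5:m onto {0:k}
drop 6:m onto {5:m}
drop 7:k onto {6:m}
drop 8:k onto {7:k}
drop 9:m onto {8:k}
drop 10:j onto {4:i}
ground layer = {0:k, 1:j}
drop-orders for the pieces not yet dropped (sum over which currently-grounded one goes next):
  1 to go: {9} 1  {10} 1
  2 to go: {4,10} 1  {8,9} 1  {9,10} 2
  3 to go: {3,4,10} 1  {4,9,10} 3  {7,8,9} 1  {8,9,10} 3
  4 to go: {2,3,4,10} 1  {3,4,9,10} 4  {4,8,9,10} 6  {6,7,8,9} 1  {7,8,9,10} 4
  5 to go: {1,2,3,4,10} 1  {2,3,4,9,10} 5  {3,4,8,9,10} 10  {4,7,8,9,10} 10  {5,6,7,8,9} 1  {6,7,8,9,10} 5
  6 to go: {0,5,6,7,8,9} 1  {1,2,3,4,9,10} 6  {2,3,4,8,9,10} 15  {3,4,7,8,9,10} 20  {4,6,7,8,9,10} 15  {5,6,7,8,9,10} 6
  7 to go: {0,5,6,7,8,9,10} 7  {1,2,3,4,8,9,10} 21  {2,3,4,7,8,9,10} 35  {3,4,6,7,8,9,10} 35  {4,5,6,7,8,9,10} 21
  8 to go: {0,4,5,6,7,8,9,10} 28  {1,2,3,4,7,8,9,10} 56  {2,3,4,6,7,8,9,10} 70  {3,4,5,6,7,8,9,10} 56
  9 to go: {0,3,4,5,6,7,8,9,10} 84  {1,2,3,4,6,7,8,9,10} 126  {2,3,4,5,6,7,8,9,10} 126
  if 0:k drops first: 252 orders
  if 1:j drops first: 210 orders
heap linearizations: 462

462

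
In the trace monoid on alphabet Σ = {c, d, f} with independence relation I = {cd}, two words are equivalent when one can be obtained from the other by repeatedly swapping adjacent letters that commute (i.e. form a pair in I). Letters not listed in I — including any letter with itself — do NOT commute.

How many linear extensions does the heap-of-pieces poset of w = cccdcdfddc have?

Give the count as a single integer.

45

0(c) covers ∅
1(c) covers 0:c
2(c) covers 1:c
3(d) covers ∅
4(c) covers 2:c
5(d) covers 3:d
6(f) covers 4:c, 5:d
7(d) covers 6:f
8(d) covers 7:d
9(c) covers 6:f
floor of heap: 0:c, 3:d
completions by unplaced set U, small U first (add the entries for U minus each lowest piece of U):
  |U|=1: {8}:1  {9}:1
  |U|=2: {7,8}:1  {8,9}:2
  |U|=3: {7,8,9}:3
  |U|=4: {6,7,8,9}:3
  |U|=5: {4,6,7,8,9}:3  {5,6,7,8,9}:3
  |U|=6: {2,4,6,7,8,9}:3  {3,5,6,7,8,9}:3  {4,5,6,7,8,9}:6
  |U|=7: {1,2,4,6,7,8,9}:3  {2,4,5,6,7,8,9}:9  {3,4,5,6,7,8,9}:9
  |U|=8: {0,1,2,4,6,7,8,9}:3  {1,2,4,5,6,7,8,9}:12  {2,3,4,5,6,7,8,9}:18
  start at 0(c): 30
  start at 3(d): 15
sum over floor = 45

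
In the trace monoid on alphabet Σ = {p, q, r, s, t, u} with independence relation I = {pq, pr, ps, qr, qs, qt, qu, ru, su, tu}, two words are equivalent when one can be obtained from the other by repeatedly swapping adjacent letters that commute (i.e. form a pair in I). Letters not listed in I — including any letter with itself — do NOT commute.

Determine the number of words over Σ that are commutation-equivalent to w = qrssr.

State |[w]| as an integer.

piece 0:q — minimal
piece 1:r — minimal
piece 2:s rests on {1:r}
piece 3:s rests on {2:s}
piece 4:r rests on {3:s}
minimal pieces: {0:q, 1:r}
ways to finish when only these pieces remain (= sum over removing one remaining piece with nothing left below it):
  1 left: {0}→1  {4}→1
  2 left: {0,4}→2  {3,4}→1
  3 left: {0,3,4}→3  {2,3,4}→1
  placing 0:q first → 1 extensions
  placing 1:r first → 4 extensions
total linear extensions = 5

5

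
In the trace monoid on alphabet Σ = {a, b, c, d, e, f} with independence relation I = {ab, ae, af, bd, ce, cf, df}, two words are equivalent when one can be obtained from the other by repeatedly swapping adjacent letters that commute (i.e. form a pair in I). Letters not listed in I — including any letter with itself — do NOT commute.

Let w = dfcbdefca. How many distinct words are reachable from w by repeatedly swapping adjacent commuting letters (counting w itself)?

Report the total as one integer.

42

piece 0:d — minimal
piece 1:f — minimal
piece 2:c rests on {0:d}
piece 3:b rests on {1:f, 2:c}
piece 4:d rests on {2:c}
piece 5:e rests on {3:b, 4:d}
piece 6:f rests on {5:e}
piece 7:c rests on {3:b, 4:d}
piece 8:a rests on {7:c}
minimal pieces: {0:d, 1:f}
ways to finish when only these pieces remain (= sum over removing one remaining piece with nothing left below it):
  1 left: {6}→1  {8}→1
  2 left: {5,6}→1  {6,8}→2  {7,8}→1
  3 left: {5,6,8}→3  {6,7,8}→3
  4 left: {5,6,7,8}→6
  5 left: {3,5,6,7,8}→6  {4,5,6,7,8}→6
  6 left: {1,3,5,6,7,8}→6  {3,4,5,6,7,8}→12
  7 left: {1,3,4,5,6,7,8}→18  {2,3,4,5,6,7,8}→12
  placing 0:d first → 30 extensions
  placing 1:f first → 12 extensions
total linear extensions = 42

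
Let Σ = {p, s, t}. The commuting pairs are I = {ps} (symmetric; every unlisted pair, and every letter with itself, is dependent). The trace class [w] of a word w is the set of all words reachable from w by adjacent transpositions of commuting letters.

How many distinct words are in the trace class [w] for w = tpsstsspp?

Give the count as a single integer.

#0=t has no predecessor
#1=p depends on [0:t]
#2=s depends on [0:t]
#3=s depends on [2:s]
#4=t depends on [1:p, 3:s]
#5=s depends on [4:t]
#6=s depends on [5:s]
#7=p depends on [4:t]
#8=p depends on [7:p]
sources: [0:t]
N(rest) = Σ N(rest − s) over sources s of rest; N(one piece) = 1:
  size 1 → [6]=1  [8]=1
  size 2 → [5,6]=1  [6,8]=2  [7,8]=1
  size 3 → [5,6,8]=3  [6,7,8]=3
  size 4 → [5,6,7,8]=6
  size 5 → [4,5,6,7,8]=6
  size 6 → [1,4,5,6,7,8]=6  [3,4,5,6,7,8]=6
  size 7 → [1,3,4,5,6,7,8]=12  [2,3,4,5,6,7,8]=6
  first=0(t) contributes 18

18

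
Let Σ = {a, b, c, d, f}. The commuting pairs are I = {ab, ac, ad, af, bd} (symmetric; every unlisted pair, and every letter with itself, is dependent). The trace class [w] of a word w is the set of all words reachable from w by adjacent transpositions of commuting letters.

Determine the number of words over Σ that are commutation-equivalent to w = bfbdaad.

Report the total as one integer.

#0=b has no predecessor
#1=f depends on [0:b]
#2=b depends on [1:f]
#3=d depends on [1:f]
#4=a has no predecessor
#5=a depends on [4:a]
#6=d depends on [3:d]
sources: [0:b, 4:a]
N(rest) = Σ N(rest − s) over sources s of rest; N(one piece) = 1:
  size 1 → [2]=1  [5]=1  [6]=1
  size 2 → [2,5]=2  [2,6]=2  [3,6]=1  [4,5]=1  [5,6]=2
  size 3 → [2,3,6]=3  [2,4,5]=3  [2,5,6]=6  [3,5,6]=3  [4,5,6]=3
  size 4 → [1,2,3,6]=3  [2,3,5,6]=12  [2,4,5,6]=12  [3,4,5,6]=6
  size 5 → [0,1,2,3,6]=3  [1,2,3,5,6]=15  [2,3,4,5,6]=30
  first=0(b) contributes 45
  first=4(a) contributes 18
|[w]| = 63

63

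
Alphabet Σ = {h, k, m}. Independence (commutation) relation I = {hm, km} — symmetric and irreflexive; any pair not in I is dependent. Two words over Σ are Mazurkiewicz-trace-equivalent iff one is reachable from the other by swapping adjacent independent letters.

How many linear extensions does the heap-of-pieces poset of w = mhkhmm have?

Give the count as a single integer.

drop 0:m onto floor
drop 1:h onto floor
drop 2:k onto {1:h}
drop 3:h onto {2:k}
drop 4:m onto {0:m}
drop 5:m onto {4:m}
ground layer = {0:m, 1:h}
drop-orders for the pieces not yet dropped (sum over which currently-grounded one goes next):
  1 to go: {3} 1  {5} 1
  2 to go: {2,3} 1  {3,5} 2  {4,5} 1
  3 to go: {0,4,5} 1  {1,2,3} 1  {2,3,5} 3  {3,4,5} 3
  4 to go: {0,3,4,5} 4  {1,2,3,5} 4  {2,3,4,5} 6
  if 0:m drops first: 10 orders
  if 1:h drops first: 10 orders
heap linearizations: 20

20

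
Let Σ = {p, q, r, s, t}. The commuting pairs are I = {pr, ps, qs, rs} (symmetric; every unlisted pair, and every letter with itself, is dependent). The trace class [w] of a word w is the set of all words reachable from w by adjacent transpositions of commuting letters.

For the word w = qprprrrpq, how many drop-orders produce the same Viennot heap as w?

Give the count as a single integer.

#0=q has no predecessor
#1=p depends on [0:q]
#2=r depends on [0:q]
#3=p depends on [1:p]
#4=r depends on [2:r]
#5=r depends on [4:r]
#6=r depends on [5:r]
#7=p depends on [3:p]
#8=q depends on [6:r, 7:p]
sources: [0:q]
N(rest) = Σ N(rest − s) over sources s of rest; N(one piece) = 1:
  size 1 → [8]=1
  size 2 → [6,8]=1  [7,8]=1
  size 3 → [3,7,8]=1  [5,6,8]=1  [6,7,8]=2
  size 4 → [1,3,7,8]=1  [3,6,7,8]=3  [4,5,6,8]=1  [5,6,7,8]=3
  size 5 → [1,3,6,7,8]=4  [2,4,5,6,8]=1  [3,5,6,7,8]=6  [4,5,6,7,8]=4
  size 6 → [1,3,5,6,7,8]=10  [2,4,5,6,7,8]=5  [3,4,5,6,7,8]=10
  size 7 → [1,3,4,5,6,7,8]=20  [2,3,4,5,6,7,8]=15
  first=0(q) contributes 35

35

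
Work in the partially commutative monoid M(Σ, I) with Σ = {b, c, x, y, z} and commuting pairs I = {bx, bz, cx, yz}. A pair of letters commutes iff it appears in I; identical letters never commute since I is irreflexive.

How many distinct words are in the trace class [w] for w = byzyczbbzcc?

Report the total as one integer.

24

drop 0:b onto floor
drop 1:y onto {0:b}
drop 2:z onto floor
drop 3:y onto {1:y}
drop 4:c onto {2:z, 3:y}
drop 5:z onto {4:c}
drop 6:b onto {4:c}
drop 7:b onto {6:b}
drop 8:z onto {5:z}
drop 9:c onto {7:b, 8:z}
drop 10:c onto {9:c}
ground layer = {0:b, 2:z}
drop-orders for the pieces not yet dropped (sum over which currently-grounded one goes next):
  1 to go: {10} 1
  2 to go: {9,10} 1
  3 to go: {7,9,10} 1  {8,9,10} 1
  4 to go: {5,8,9,10} 1  {6,7,9,10} 1  {7,8,9,10} 2
  5 to go: {5,7,8,9,10} 3  {6,7,8,9,10} 3
  6 to go: {5,6,7,8,9,10} 6
  7 to go: {4,5,6,7,8,9,10} 6
  8 to go: {2,4,5,6,7,8,9,10} 6  {3,4,5,6,7,8,9,10} 6
  9 to go: {1,3,4,5,6,7,8,9,10} 6  {2,3,4,5,6,7,8,9,10} 12
  if 0:b drops first: 18 orders
  if 2:z drops first: 6 orders
heap linearizations: 24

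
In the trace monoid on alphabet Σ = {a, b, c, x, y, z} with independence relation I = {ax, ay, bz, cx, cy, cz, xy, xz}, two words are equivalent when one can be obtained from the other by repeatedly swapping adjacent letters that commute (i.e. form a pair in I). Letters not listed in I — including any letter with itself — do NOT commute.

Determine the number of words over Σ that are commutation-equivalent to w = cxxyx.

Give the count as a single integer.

drop 0:c onto floor
drop 1:x onto floor
drop 2:x onto {1:x}
drop 3:y onto floor
drop 4:x onto {2:x}
ground layer = {0:c, 1:x, 3:y}
drop-orders for the pieces not yet dropped (sum over which currently-grounded one goes next):
  1 to go: {0} 1  {3} 1  {4} 1
  2 to go: {0,3} 2  {0,4} 2  {2,4} 1  {3,4} 2
  3 to go: {0,2,4} 3  {0,3,4} 6  {1,2,4} 1  {2,3,4} 3
  if 0:c drops first: 4 orders
  if 1:x drops first: 12 orders
  if 3:y drops first: 4 orders
heap linearizations: 20

20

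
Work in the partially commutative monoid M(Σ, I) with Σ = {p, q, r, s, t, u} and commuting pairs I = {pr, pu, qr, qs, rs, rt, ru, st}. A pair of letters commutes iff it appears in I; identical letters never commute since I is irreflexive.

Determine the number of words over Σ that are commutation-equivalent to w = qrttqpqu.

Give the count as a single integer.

8

piece 0:q — minimal
piece 1:r — minimal
piece 2:t rests on {0:q}
piece 3:t rests on {2:t}
piece 4:q rests on {3:t}
piece 5:p rests on {4:q}
piece 6:q rests on {5:p}
piece 7:u rests on {6:q}
minimal pieces: {0:q, 1:r}
ways to finish when only these pieces remain (= sum over removing one remaining piece with nothing left below it):
  1 left: {1}→1  {7}→1
  2 left: {1,7}→2  {6,7}→1
  3 left: {1,6,7}→3  {5,6,7}→1
  4 left: {1,5,6,7}→4  {4,5,6,7}→1
  5 left: {1,4,5,6,7}→5  {3,4,5,6,7}→1
  6 left: {1,3,4,5,6,7}→6  {2,3,4,5,6,7}→1
  placing 0:q first → 7 extensions
  placing 1:r first → 1 extensions
total linear extensions = 8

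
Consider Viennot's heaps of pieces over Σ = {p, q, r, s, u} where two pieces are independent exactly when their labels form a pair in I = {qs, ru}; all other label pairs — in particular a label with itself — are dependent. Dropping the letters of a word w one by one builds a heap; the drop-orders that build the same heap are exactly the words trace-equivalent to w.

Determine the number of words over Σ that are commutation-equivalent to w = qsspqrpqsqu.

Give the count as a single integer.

0(q) covers ∅
1(s) covers ∅
2(s) covers 1:s
3(p) covers 0:q, 2:s
4(q) covers 3:p
5(r) covers 4:q
6(p) covers 5:r
7(q) covers 6:p
8(s) covers 6:p
9(q) covers 7:q
10(u) covers 8:s, 9:q
floor of heap: 0:q, 1:s
completions by unplaced set U, small U first (add the entries for U minus each lowest piece of U):
  |U|=1: {10}:1
  |U|=2: {8,10}:1  {9,10}:1
  |U|=3: {7,9,10}:1  {8,9,10}:2
  |U|=4: {7,8,9,10}:3
  |U|=5: {6,7,8,9,10}:3
  |U|=6: {5,6,7,8,9,10}:3
  |U|=7: {4,5,6,7,8,9,10}:3
  |U|=8: {3,4,5,6,7,8,9,10}:3
  |U|=9: {0,3,4,5,6,7,8,9,10}:3  {2,3,4,5,6,7,8,9,10}:3
  start at 0(q): 3
  start at 1(s): 6
sum over floor = 9

9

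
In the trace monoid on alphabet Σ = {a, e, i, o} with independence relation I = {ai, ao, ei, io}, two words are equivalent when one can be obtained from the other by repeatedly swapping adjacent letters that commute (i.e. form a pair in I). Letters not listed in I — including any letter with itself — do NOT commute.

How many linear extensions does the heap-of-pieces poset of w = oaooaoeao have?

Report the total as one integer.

30

drop 0:o onto floor
drop 1:a onto floor
drop 2:o onto {0:o}
drop 3:o onto {2:o}
drop 4:a onto {1:a}
drop 5:o onto {3:o}
drop 6:e onto {4:a, 5:o}
drop 7:a onto {6:e}
drop 8:o onto {6:e}
ground layer = {0:o, 1:a}
drop-orders for the pieces not yet dropped (sum over which currently-grounded one goes next):
  1 to go: {7} 1  {8} 1
  2 to go: {7,8} 2
  3 to go: {6,7,8} 2
  4 to go: {4,6,7,8} 2  {5,6,7,8} 2
  5 to go: {1,4,6,7,8} 2  {3,5,6,7,8} 2  {4,5,6,7,8} 4
  6 to go: {1,4,5,6,7,8} 6  {2,3,5,6,7,8} 2  {3,4,5,6,7,8} 6
  7 to go: {0,2,3,5,6,7,8} 2  {1,3,4,5,6,7,8} 12  {2,3,4,5,6,7,8} 8
  if 0:o drops first: 20 orders
  if 1:a drops first: 10 orders
heap linearizations: 30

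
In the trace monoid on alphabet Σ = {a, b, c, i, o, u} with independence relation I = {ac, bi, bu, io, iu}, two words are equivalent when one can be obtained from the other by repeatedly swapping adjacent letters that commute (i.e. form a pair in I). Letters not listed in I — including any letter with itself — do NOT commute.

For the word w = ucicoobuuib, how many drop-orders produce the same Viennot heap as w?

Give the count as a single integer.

drop 0:u onto floor
drop 1:c onto {0:u}
drop 2:i onto {1:c}
drop 3:c onto {2:i}
drop 4:o onto {3:c}
drop 5:o onto {4:o}
drop 6:b onto {5:o}
drop 7:u onto {5:o}
drop 8:u onto {7:u}
drop 9:i onto {3:c}
drop 10:b onto {6:b}
ground layer = {0:u}
drop-orders for the pieces not yet dropped (sum over which currently-grounded one goes next):
  1 to go: {8} 1  {9} 1  {10} 1
  2 to go: {6,10} 1  {7,8} 1  {8,9} 2  {8,10} 2  {9,10} 2
  3 to go: {6,8,10} 3  {6,9,10} 3  {7,8,9} 3  {7,8,10} 3  {8,9,10} 6
  4 to go: {6,7,8,10} 6  {6,8,9,10} 12  {7,8,9,10} 12
  5 to go: {5,6,7,8,10} 6  {6,7,8,9,10} 30
  6 to go: {4,5,6,7,8,10} 6  {5,6,7,8,9,10} 36
  7 to go: {4,5,6,7,8,9,10} 42
  8 to go: {3,4,5,6,7,8,9,10} 42
  9 to go: {2,3,4,5,6,7,8,9,10} 42
  if 0:u drops first: 42 orders

42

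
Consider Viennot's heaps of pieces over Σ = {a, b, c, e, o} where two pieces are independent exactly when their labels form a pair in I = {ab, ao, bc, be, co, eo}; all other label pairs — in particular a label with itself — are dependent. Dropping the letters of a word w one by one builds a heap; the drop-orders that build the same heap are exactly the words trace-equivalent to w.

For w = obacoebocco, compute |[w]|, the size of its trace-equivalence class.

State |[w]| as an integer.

piece 0:o — minimal
piece 1:b rests on {0:o}
piece 2:a — minimal
piece 3:c rests on {2:a}
piece 4:o rests on {1:b}
piece 5:e rests on {3:c}
piece 6:b rests on {4:o}
piece 7:o rests on {6:b}
piece 8:c rests on {5:e}
piece 9:c rests on {8:c}
piece 10:o rests on {7:o}
minimal pieces: {0:o, 2:a}
ways to finish when only these pieces remain (= sum over removing one remaining piece with nothing left below it):
  1 left: {9}→1  {10}→1
  2 left: {7,10}→1  {8,9}→1  {9,10}→2
  3 left: {5,8,9}→1  {6,7,10}→1  {7,9,10}→3  {8,9,10}→3
  4 left: {3,5,8,9}→1  {4,6,7,10}→1  {5,8,9,10}→4  {6,7,9,10}→4  {7,8,9,10}→6
  5 left: {1,4,6,7,10}→1  {2,3,5,8,9}→1  {3,5,8,9,10}→5  {4,6,7,9,10}→5  {5,7,8,9,10}→10  {6,7,8,9,10}→10
  6 left: {0,1,4,6,7,10}→1  {1,4,6,7,9,10}→6  {2,3,5,8,9,10}→6  {3,5,7,8,9,10}→15  {4,6,7,8,9,10}→15  {5,6,7,8,9,10}→20
  7 left: {0,1,4,6,7,9,10}→7  {1,4,6,7,8,9,10}→21  {2,3,5,7,8,9,10}→21  {3,5,6,7,8,9,10}→35  {4,5,6,7,8,9,10}→35
  8 left: {0,1,4,6,7,8,9,10}→28  {1,4,5,6,7,8,9,10}→56  {2,3,5,6,7,8,9,10}→56  {3,4,5,6,7,8,9,10}→70
  9 left: {0,1,4,5,6,7,8,9,10}→84  {1,3,4,5,6,7,8,9,10}→126  {2,3,4,5,6,7,8,9,10}→126
  placing 0:o first → 252 extensions
  placing 2:a first → 210 extensions
total linear extensions = 462

462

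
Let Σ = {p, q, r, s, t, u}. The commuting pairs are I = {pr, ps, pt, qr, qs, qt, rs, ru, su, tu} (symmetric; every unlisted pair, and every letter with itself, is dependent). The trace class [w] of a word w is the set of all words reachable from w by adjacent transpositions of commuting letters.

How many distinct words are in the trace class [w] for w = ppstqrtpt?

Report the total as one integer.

0(p) covers ∅
1(p) covers 0:p
2(s) covers ∅
3(t) covers 2:s
4(q) covers 1:p
5(r) covers 3:t
6(t) covers 5:r
7(p) covers 4:q
8(t) covers 6:t
floor of heap: 0:p, 2:s
completions by unplaced set U, small U first (add the entries for U minus each lowest piece of U):
  |U|=1: {7}:1  {8}:1
  |U|=2: {4,7}:1  {6,8}:1  {7,8}:2
  |U|=3: {1,4,7}:1  {4,7,8}:3  {5,6,8}:1  {6,7,8}:3
  |U|=4: {0,1,4,7}:1  {1,4,7,8}:4  {3,5,6,8}:1  {4,6,7,8}:6  {5,6,7,8}:4
  |U|=5: {0,1,4,7,8}:5  {1,4,6,7,8}:10  {2,3,5,6,8}:1  {3,5,6,7,8}:5  {4,5,6,7,8}:10
  |U|=6: {0,1,4,6,7,8}:15  {1,4,5,6,7,8}:20  {2,3,5,6,7,8}:6  {3,4,5,6,7,8}:15
  |U|=7: {0,1,4,5,6,7,8}:35  {1,3,4,5,6,7,8}:35  {2,3,4,5,6,7,8}:21
  start at 0(p): 56
  start at 2(s): 70
sum over floor = 126

126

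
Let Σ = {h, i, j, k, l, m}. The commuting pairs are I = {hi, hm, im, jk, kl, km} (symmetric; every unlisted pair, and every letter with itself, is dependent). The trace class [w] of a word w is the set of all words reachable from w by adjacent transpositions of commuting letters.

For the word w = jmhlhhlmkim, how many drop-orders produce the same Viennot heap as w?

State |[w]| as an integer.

18

piece 0:j — minimal
piece 1:m rests on {0:j}
piece 2:h rests on {0:j}
piece 3:l rests on {1:m, 2:h}
piece 4:h rests on {3:l}
piece 5:h rests on {4:h}
piece 6:l rests on {5:h}
piece 7:m rests on {6:l}
piece 8:k rests on {5:h}
piece 9:i rests on {6:l, 8:k}
piece 10:m rests on {7:m}
minimal pieces: {0:j}
ways to finish when only these pieces remain (= sum over removing one remaining piece with nothing left below it):
  1 left: {9}→1  {10}→1
  2 left: {7,10}→1  {8,9}→1  {9,10}→2
  3 left: {7,9,10}→3  {8,9,10}→3
  4 left: {6,7,9,10}→3  {7,8,9,10}→6
  5 left: {6,7,8,9,10}→9
  6 left: {5,6,7,8,9,10}→9
  7 left: {4,5,6,7,8,9,10}→9
  8 left: {3,4,5,6,7,8,9,10}→9
  9 left: {1,3,4,5,6,7,8,9,10}→9  {2,3,4,5,6,7,8,9,10}→9
  placing 0:j first → 18 extensions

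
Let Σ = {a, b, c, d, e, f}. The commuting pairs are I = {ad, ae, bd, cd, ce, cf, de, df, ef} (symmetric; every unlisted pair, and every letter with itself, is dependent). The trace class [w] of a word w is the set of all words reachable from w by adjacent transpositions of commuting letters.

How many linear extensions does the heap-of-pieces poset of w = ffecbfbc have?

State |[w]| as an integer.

0(f) covers ∅
1(f) covers 0:f
2(e) covers ∅
3(c) covers ∅
4(b) covers 1:f, 2:e, 3:c
5(f) covers 4:b
6(b) covers 5:f
7(c) covers 6:b
floor of heap: 0:f, 2:e, 3:c
completions by unplaced set U, small U first (add the entries for U minus each lowest piece of U):
  |U|=1: {7}:1
  |U|=2: {6,7}:1
  |U|=3: {5,6,7}:1
  |U|=4: {4,5,6,7}:1
  |U|=5: {1,4,5,6,7}:1  {2,4,5,6,7}:1  {3,4,5,6,7}:1
  |U|=6: {0,1,4,5,6,7}:1  {1,2,4,5,6,7}:2  {1,3,4,5,6,7}:2  {2,3,4,5,6,7}:2
  start at 0(f): 6
  start at 2(e): 3
  start at 3(c): 3
sum over floor = 12

12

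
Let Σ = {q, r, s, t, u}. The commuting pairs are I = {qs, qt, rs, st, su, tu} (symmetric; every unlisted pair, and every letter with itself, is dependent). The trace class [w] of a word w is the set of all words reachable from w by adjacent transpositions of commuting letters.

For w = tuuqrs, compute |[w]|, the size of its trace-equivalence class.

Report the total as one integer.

0(t) covers ∅
1(u) covers ∅
2(u) covers 1:u
3(q) covers 2:u
4(r) covers 0:t, 3:q
5(s) covers ∅
floor of heap: 0:t, 1:u, 5:s
completions by unplaced set U, small U first (add the entries for U minus each lowest piece of U):
  |U|=1: {4}:1  {5}:1
  |U|=2: {0,4}:1  {3,4}:1  {4,5}:2
  |U|=3: {0,3,4}:2  {0,4,5}:3  {2,3,4}:1  {3,4,5}:3
  |U|=4: {0,2,3,4}:3  {0,3,4,5}:8  {1,2,3,4}:1  {2,3,4,5}:4
  start at 0(t): 5
  start at 1(u): 15
  start at 5(s): 4
sum over floor = 24

24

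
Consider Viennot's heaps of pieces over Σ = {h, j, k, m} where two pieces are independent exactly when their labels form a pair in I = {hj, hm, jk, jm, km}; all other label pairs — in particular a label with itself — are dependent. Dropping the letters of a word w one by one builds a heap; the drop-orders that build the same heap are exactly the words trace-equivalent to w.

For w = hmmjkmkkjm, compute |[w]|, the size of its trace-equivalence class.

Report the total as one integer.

0(h) covers ∅
1(m) covers ∅
2(m) covers 1:m
3(j) covers ∅
4(k) covers 0:h
5(m) covers 2:m
6(k) covers 4:k
7(k) covers 6:k
8(j) covers 3:j
9(m) covers 5:m
floor of heap: 0:h, 1:m, 3:j
completions by unplaced set U, small U first (add the entries for U minus each lowest piece of U):
  |U|=1: {7}:1  {8}:1  {9}:1
  |U|=2: {3,8}:1  {5,9}:1  {6,7}:1  {7,8}:2  {7,9}:2  {8,9}:2
  |U|=3: {2,5,9}:1  {3,7,8}:3  {3,8,9}:3  {4,6,7}:1  {5,7,9}:3  {5,8,9}:3  {6,7,8}:3  {6,7,9}:3  {7,8,9}:6
  |U|=4: {0,4,6,7}:1  {1,2,5,9}:1  {2,5,7,9}:4  {2,5,8,9}:4  {3,5,8,9}:6  {3,6,7,8}:6  {3,7,8,9}:12  {4,6,7,8}:4  {4,6,7,9}:4  {5,6,7,9}:6  {5,7,8,9}:12  {6,7,8,9}:12
  |U|=5: {0,4,6,7,8}:5  {0,4,6,7,9}:5  {1,2,5,7,9}:5  {1,2,5,8,9}:5  {2,3,5,8,9}:10  {2,5,6,7,9}:10  {2,5,7,8,9}:20  {3,4,6,7,8}:10  {3,5,7,8,9}:30  {3,6,7,8,9}:30  {4,5,6,7,9}:10  {4,6,7,8,9}:20  {5,6,7,8,9}:30
  |U|=6: {0,3,4,6,7,8}:15  {0,4,5,6,7,9}:15  {0,4,6,7,8,9}:30  {1,2,3,5,8,9}:15  {1,2,5,6,7,9}:15  {1,2,5,7,8,9}:30  {2,3,5,7,8,9}:60  {2,4,5,6,7,9}:20  {2,5,6,7,8,9}:60  {3,4,6,7,8,9}:60  {3,5,6,7,8,9}:90  {4,5,6,7,8,9}:60
  |U|=7: {0,2,4,5,6,7,9}:35  {0,3,4,6,7,8,9}:105  {0,4,5,6,7,8,9}:105  {1,2,3,5,7,8,9}:105  {1,2,4,5,6,7,9}:35  {1,2,5,6,7,8,9}:105  {2,3,5,6,7,8,9}:210  {2,4,5,6,7,8,9}:140  {3,4,5,6,7,8,9}:210
  |U|=8: {0,1,2,4,5,6,7,9}:70  {0,2,4,5,6,7,8,9}:280  {0,3,4,5,6,7,8,9}:420  {1,2,3,5,6,7,8,9}:420  {1,2,4,5,6,7,8,9}:280  {2,3,4,5,6,7,8,9}:560
  start at 0(h): 1260
  start at 1(m): 1260
  start at 3(j): 630
sum over floor = 3150

3150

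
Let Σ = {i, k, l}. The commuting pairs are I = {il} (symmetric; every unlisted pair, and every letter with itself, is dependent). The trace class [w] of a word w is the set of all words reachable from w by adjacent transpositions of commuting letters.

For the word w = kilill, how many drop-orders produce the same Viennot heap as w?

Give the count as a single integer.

drop 0:k onto floor
drop 1:i onto {0:k}
drop 2:l onto {0:k}
drop 3:i onto {1:i}
drop 4:l onto {2:l}
drop 5:l onto {4:l}
ground layer = {0:k}
drop-orders for the pieces not yet dropped (sum over which currently-grounded one goes next):
  1 to go: {3} 1  {5} 1
  2 to go: {1,3} 1  {3,5} 2  {4,5} 1
  3 to go: {1,3,5} 3  {2,4,5} 1  {3,4,5} 3
  4 to go: {1,3,4,5} 6  {2,3,4,5} 4
  if 0:k drops first: 10 orders

10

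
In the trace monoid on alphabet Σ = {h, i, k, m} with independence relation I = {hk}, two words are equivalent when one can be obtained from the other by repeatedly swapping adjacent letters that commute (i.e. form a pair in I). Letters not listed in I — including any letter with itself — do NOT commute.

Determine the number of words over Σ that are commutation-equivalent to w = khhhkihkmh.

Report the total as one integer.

#0=k has no predecessor
#1=h has no predecessor
#2=h depends on [1:h]
#3=h depends on [2:h]
#4=k depends on [0:k]
#5=i depends on [3:h, 4:k]
#6=h depends on [5:i]
#7=k depends on [5:i]
#8=m depends on [6:h, 7:k]
#9=h depends on [8:m]
sources: [0:k, 1:h]
N(rest) = Σ N(rest − s) over sources s of rest; N(one piece) = 1:
  size 1 → [9]=1
  size 2 → [8,9]=1
  size 3 → [6,8,9]=1  [7,8,9]=1
  size 4 → [6,7,8,9]=2
  size 5 → [5,6,7,8,9]=2
  size 6 → [3,5,6,7,8,9]=2  [4,5,6,7,8,9]=2
  size 7 → [0,4,5,6,7,8,9]=2  [2,3,5,6,7,8,9]=2  [3,4,5,6,7,8,9]=4
  size 8 → [0,3,4,5,6,7,8,9]=6  [1,2,3,5,6,7,8,9]=2  [2,3,4,5,6,7,8,9]=6
  first=0(k) contributes 8
  first=1(h) contributes 12
|[w]| = 20

20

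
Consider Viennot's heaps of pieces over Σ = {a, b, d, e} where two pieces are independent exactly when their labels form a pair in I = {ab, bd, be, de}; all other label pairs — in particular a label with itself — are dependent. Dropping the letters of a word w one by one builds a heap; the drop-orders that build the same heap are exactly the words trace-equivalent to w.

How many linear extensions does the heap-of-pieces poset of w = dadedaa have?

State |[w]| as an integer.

drop 0:d onto floor
drop 1:a onto {0:d}
drop 2:d onto {1:a}
drop 3:e onto {1:a}
drop 4:d onto {2:d}
drop 5:a onto {3:e, 4:d}
drop 6:a onto {5:a}
ground layer = {0:d}
drop-orders for the pieces not yet dropped (sum over which currently-grounded one goes next):
  1 to go: {6} 1
  2 to go: {5,6} 1
  3 to go: {3,5,6} 1  {4,5,6} 1
  4 to go: {2,4,5,6} 1  {3,4,5,6} 2
  5 to go: {2,3,4,5,6} 3
  if 0:d drops first: 3 orders

3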